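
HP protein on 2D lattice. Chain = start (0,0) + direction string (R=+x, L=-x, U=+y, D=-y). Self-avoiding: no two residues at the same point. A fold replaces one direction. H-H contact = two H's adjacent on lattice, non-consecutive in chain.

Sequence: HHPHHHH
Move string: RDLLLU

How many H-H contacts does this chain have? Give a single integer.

Positions: [(0, 0), (1, 0), (1, -1), (0, -1), (-1, -1), (-2, -1), (-2, 0)]
H-H contact: residue 0 @(0,0) - residue 3 @(0, -1)

Answer: 1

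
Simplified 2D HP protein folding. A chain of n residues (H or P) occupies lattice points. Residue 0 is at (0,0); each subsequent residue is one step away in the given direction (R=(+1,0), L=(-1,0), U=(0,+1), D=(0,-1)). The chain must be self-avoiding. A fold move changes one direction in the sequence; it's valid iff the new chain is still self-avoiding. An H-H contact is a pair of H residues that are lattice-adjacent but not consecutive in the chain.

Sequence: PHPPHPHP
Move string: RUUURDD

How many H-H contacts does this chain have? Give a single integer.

Answer: 0

Derivation:
Positions: [(0, 0), (1, 0), (1, 1), (1, 2), (1, 3), (2, 3), (2, 2), (2, 1)]
No H-H contacts found.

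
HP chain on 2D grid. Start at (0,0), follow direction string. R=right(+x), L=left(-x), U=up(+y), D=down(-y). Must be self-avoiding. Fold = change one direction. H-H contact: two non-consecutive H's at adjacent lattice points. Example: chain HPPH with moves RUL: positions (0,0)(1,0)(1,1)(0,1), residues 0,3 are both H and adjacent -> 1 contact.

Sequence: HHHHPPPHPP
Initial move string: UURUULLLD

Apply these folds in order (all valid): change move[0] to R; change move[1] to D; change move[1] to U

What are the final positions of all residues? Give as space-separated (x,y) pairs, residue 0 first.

Initial moves: UURUULLLD
Fold: move[0]->R => RURUULLLD (positions: [(0, 0), (1, 0), (1, 1), (2, 1), (2, 2), (2, 3), (1, 3), (0, 3), (-1, 3), (-1, 2)])
Fold: move[1]->D => RDRUULLLD (positions: [(0, 0), (1, 0), (1, -1), (2, -1), (2, 0), (2, 1), (1, 1), (0, 1), (-1, 1), (-1, 0)])
Fold: move[1]->U => RURUULLLD (positions: [(0, 0), (1, 0), (1, 1), (2, 1), (2, 2), (2, 3), (1, 3), (0, 3), (-1, 3), (-1, 2)])

Answer: (0,0) (1,0) (1,1) (2,1) (2,2) (2,3) (1,3) (0,3) (-1,3) (-1,2)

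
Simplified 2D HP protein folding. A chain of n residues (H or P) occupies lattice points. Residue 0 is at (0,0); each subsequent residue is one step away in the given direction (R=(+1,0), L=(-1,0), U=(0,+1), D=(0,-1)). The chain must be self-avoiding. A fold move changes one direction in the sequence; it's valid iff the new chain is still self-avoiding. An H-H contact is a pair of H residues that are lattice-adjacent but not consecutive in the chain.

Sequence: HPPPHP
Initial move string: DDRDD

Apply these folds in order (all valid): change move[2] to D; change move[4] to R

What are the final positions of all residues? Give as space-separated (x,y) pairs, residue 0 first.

Initial moves: DDRDD
Fold: move[2]->D => DDDDD (positions: [(0, 0), (0, -1), (0, -2), (0, -3), (0, -4), (0, -5)])
Fold: move[4]->R => DDDDR (positions: [(0, 0), (0, -1), (0, -2), (0, -3), (0, -4), (1, -4)])

Answer: (0,0) (0,-1) (0,-2) (0,-3) (0,-4) (1,-4)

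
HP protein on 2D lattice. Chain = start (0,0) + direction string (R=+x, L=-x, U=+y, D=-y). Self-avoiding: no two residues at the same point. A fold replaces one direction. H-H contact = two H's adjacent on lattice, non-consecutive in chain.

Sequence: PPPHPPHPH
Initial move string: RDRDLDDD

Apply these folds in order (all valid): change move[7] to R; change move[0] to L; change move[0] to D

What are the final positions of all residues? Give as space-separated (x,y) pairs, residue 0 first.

Answer: (0,0) (0,-1) (0,-2) (1,-2) (1,-3) (0,-3) (0,-4) (0,-5) (1,-5)

Derivation:
Initial moves: RDRDLDDD
Fold: move[7]->R => RDRDLDDR (positions: [(0, 0), (1, 0), (1, -1), (2, -1), (2, -2), (1, -2), (1, -3), (1, -4), (2, -4)])
Fold: move[0]->L => LDRDLDDR (positions: [(0, 0), (-1, 0), (-1, -1), (0, -1), (0, -2), (-1, -2), (-1, -3), (-1, -4), (0, -4)])
Fold: move[0]->D => DDRDLDDR (positions: [(0, 0), (0, -1), (0, -2), (1, -2), (1, -3), (0, -3), (0, -4), (0, -5), (1, -5)])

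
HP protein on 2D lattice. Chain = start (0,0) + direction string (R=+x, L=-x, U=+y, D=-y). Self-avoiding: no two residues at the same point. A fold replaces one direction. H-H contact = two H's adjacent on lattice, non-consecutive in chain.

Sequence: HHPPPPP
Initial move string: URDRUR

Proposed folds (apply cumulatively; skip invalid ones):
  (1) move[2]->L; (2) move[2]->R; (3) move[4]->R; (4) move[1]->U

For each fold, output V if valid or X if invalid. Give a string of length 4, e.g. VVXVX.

Initial: URDRUR -> [(0, 0), (0, 1), (1, 1), (1, 0), (2, 0), (2, 1), (3, 1)]
Fold 1: move[2]->L => URLRUR INVALID (collision), skipped
Fold 2: move[2]->R => URRRUR VALID
Fold 3: move[4]->R => URRRRR VALID
Fold 4: move[1]->U => UURRRR VALID

Answer: XVVV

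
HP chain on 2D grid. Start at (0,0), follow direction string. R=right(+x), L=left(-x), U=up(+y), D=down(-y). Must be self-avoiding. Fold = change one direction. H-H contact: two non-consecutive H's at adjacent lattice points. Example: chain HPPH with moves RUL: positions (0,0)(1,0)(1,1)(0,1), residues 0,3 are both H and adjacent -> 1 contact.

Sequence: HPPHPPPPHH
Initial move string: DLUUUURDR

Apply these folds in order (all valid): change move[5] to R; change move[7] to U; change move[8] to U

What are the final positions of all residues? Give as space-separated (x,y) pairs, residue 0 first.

Answer: (0,0) (0,-1) (-1,-1) (-1,0) (-1,1) (-1,2) (0,2) (1,2) (1,3) (1,4)

Derivation:
Initial moves: DLUUUURDR
Fold: move[5]->R => DLUUURRDR (positions: [(0, 0), (0, -1), (-1, -1), (-1, 0), (-1, 1), (-1, 2), (0, 2), (1, 2), (1, 1), (2, 1)])
Fold: move[7]->U => DLUUURRUR (positions: [(0, 0), (0, -1), (-1, -1), (-1, 0), (-1, 1), (-1, 2), (0, 2), (1, 2), (1, 3), (2, 3)])
Fold: move[8]->U => DLUUURRUU (positions: [(0, 0), (0, -1), (-1, -1), (-1, 0), (-1, 1), (-1, 2), (0, 2), (1, 2), (1, 3), (1, 4)])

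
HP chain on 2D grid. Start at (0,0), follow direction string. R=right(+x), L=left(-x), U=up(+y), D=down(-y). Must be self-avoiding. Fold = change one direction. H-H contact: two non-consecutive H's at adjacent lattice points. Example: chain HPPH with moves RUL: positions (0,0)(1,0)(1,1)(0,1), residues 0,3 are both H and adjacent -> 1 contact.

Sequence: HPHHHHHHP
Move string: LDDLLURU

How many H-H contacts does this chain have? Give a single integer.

Positions: [(0, 0), (-1, 0), (-1, -1), (-1, -2), (-2, -2), (-3, -2), (-3, -1), (-2, -1), (-2, 0)]
H-H contact: residue 2 @(-1,-1) - residue 7 @(-2, -1)
H-H contact: residue 4 @(-2,-2) - residue 7 @(-2, -1)

Answer: 2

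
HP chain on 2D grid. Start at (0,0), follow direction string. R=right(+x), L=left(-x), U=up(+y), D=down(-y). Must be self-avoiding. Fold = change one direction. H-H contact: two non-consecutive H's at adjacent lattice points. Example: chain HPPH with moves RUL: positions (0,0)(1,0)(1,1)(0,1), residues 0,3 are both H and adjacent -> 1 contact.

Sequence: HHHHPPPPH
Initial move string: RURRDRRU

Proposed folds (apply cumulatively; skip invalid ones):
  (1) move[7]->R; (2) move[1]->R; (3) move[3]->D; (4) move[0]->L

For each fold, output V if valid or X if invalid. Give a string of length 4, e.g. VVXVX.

Initial: RURRDRRU -> [(0, 0), (1, 0), (1, 1), (2, 1), (3, 1), (3, 0), (4, 0), (5, 0), (5, 1)]
Fold 1: move[7]->R => RURRDRRR VALID
Fold 2: move[1]->R => RRRRDRRR VALID
Fold 3: move[3]->D => RRRDDRRR VALID
Fold 4: move[0]->L => LRRDDRRR INVALID (collision), skipped

Answer: VVVX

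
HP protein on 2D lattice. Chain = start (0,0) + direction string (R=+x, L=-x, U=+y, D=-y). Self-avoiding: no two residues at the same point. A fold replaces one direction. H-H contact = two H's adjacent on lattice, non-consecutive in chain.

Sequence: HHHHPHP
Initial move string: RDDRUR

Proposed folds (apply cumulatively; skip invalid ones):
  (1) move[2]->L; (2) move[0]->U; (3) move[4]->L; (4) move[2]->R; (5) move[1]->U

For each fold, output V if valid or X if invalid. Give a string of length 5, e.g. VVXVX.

Answer: XXXVV

Derivation:
Initial: RDDRUR -> [(0, 0), (1, 0), (1, -1), (1, -2), (2, -2), (2, -1), (3, -1)]
Fold 1: move[2]->L => RDLRUR INVALID (collision), skipped
Fold 2: move[0]->U => UDDRUR INVALID (collision), skipped
Fold 3: move[4]->L => RDDRLR INVALID (collision), skipped
Fold 4: move[2]->R => RDRRUR VALID
Fold 5: move[1]->U => RURRUR VALID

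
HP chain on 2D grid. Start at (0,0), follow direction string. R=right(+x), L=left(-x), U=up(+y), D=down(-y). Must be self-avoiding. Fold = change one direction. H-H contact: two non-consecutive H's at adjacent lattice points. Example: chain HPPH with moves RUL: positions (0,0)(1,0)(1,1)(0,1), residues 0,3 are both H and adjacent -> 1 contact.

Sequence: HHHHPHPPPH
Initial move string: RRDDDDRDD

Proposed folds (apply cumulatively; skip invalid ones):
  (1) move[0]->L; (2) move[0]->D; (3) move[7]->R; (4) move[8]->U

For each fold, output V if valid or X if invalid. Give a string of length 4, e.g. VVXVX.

Initial: RRDDDDRDD -> [(0, 0), (1, 0), (2, 0), (2, -1), (2, -2), (2, -3), (2, -4), (3, -4), (3, -5), (3, -6)]
Fold 1: move[0]->L => LRDDDDRDD INVALID (collision), skipped
Fold 2: move[0]->D => DRDDDDRDD VALID
Fold 3: move[7]->R => DRDDDDRRD VALID
Fold 4: move[8]->U => DRDDDDRRU VALID

Answer: XVVV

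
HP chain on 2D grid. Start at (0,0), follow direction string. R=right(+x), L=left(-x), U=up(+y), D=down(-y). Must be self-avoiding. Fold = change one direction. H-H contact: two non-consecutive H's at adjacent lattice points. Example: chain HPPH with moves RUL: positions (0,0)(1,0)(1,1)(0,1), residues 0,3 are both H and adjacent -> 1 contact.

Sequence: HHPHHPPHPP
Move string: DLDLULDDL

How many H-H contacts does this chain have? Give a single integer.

Answer: 1

Derivation:
Positions: [(0, 0), (0, -1), (-1, -1), (-1, -2), (-2, -2), (-2, -1), (-3, -1), (-3, -2), (-3, -3), (-4, -3)]
H-H contact: residue 4 @(-2,-2) - residue 7 @(-3, -2)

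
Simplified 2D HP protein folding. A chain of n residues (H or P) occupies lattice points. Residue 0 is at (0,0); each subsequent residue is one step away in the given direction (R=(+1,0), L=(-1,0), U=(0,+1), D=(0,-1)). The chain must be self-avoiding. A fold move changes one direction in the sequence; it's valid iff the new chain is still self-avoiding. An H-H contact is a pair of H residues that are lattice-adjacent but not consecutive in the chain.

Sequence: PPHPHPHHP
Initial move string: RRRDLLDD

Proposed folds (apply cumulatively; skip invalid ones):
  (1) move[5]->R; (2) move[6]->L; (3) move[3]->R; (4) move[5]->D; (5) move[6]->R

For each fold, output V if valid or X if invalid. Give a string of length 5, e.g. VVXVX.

Initial: RRRDLLDD -> [(0, 0), (1, 0), (2, 0), (3, 0), (3, -1), (2, -1), (1, -1), (1, -2), (1, -3)]
Fold 1: move[5]->R => RRRDLRDD INVALID (collision), skipped
Fold 2: move[6]->L => RRRDLLLD VALID
Fold 3: move[3]->R => RRRRLLLD INVALID (collision), skipped
Fold 4: move[5]->D => RRRDLDLD VALID
Fold 5: move[6]->R => RRRDLDRD VALID

Answer: XVXVV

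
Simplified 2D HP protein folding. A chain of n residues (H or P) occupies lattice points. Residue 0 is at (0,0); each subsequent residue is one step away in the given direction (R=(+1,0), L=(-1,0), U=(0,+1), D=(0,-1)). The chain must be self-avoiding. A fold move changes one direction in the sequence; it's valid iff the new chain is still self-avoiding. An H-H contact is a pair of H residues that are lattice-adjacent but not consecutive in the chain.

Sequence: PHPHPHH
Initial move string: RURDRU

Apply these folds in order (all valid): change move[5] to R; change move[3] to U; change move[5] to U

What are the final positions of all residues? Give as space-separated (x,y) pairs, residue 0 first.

Answer: (0,0) (1,0) (1,1) (2,1) (2,2) (3,2) (3,3)

Derivation:
Initial moves: RURDRU
Fold: move[5]->R => RURDRR (positions: [(0, 0), (1, 0), (1, 1), (2, 1), (2, 0), (3, 0), (4, 0)])
Fold: move[3]->U => RURURR (positions: [(0, 0), (1, 0), (1, 1), (2, 1), (2, 2), (3, 2), (4, 2)])
Fold: move[5]->U => RURURU (positions: [(0, 0), (1, 0), (1, 1), (2, 1), (2, 2), (3, 2), (3, 3)])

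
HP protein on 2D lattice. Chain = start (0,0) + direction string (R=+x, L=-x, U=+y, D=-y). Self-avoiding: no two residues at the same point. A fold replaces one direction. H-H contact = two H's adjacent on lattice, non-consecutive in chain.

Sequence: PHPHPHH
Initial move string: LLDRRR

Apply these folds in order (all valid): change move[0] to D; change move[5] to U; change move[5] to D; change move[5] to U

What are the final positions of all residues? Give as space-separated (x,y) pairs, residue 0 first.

Initial moves: LLDRRR
Fold: move[0]->D => DLDRRR (positions: [(0, 0), (0, -1), (-1, -1), (-1, -2), (0, -2), (1, -2), (2, -2)])
Fold: move[5]->U => DLDRRU (positions: [(0, 0), (0, -1), (-1, -1), (-1, -2), (0, -2), (1, -2), (1, -1)])
Fold: move[5]->D => DLDRRD (positions: [(0, 0), (0, -1), (-1, -1), (-1, -2), (0, -2), (1, -2), (1, -3)])
Fold: move[5]->U => DLDRRU (positions: [(0, 0), (0, -1), (-1, -1), (-1, -2), (0, -2), (1, -2), (1, -1)])

Answer: (0,0) (0,-1) (-1,-1) (-1,-2) (0,-2) (1,-2) (1,-1)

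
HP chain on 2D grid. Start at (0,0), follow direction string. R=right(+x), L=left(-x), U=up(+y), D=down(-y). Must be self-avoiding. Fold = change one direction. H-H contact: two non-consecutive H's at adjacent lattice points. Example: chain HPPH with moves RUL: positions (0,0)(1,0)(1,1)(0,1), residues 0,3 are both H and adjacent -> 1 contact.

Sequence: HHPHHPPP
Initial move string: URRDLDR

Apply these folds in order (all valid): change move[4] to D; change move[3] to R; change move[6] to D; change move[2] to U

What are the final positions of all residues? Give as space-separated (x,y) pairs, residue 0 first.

Initial moves: URRDLDR
Fold: move[4]->D => URRDDDR (positions: [(0, 0), (0, 1), (1, 1), (2, 1), (2, 0), (2, -1), (2, -2), (3, -2)])
Fold: move[3]->R => URRRDDR (positions: [(0, 0), (0, 1), (1, 1), (2, 1), (3, 1), (3, 0), (3, -1), (4, -1)])
Fold: move[6]->D => URRRDDD (positions: [(0, 0), (0, 1), (1, 1), (2, 1), (3, 1), (3, 0), (3, -1), (3, -2)])
Fold: move[2]->U => URURDDD (positions: [(0, 0), (0, 1), (1, 1), (1, 2), (2, 2), (2, 1), (2, 0), (2, -1)])

Answer: (0,0) (0,1) (1,1) (1,2) (2,2) (2,1) (2,0) (2,-1)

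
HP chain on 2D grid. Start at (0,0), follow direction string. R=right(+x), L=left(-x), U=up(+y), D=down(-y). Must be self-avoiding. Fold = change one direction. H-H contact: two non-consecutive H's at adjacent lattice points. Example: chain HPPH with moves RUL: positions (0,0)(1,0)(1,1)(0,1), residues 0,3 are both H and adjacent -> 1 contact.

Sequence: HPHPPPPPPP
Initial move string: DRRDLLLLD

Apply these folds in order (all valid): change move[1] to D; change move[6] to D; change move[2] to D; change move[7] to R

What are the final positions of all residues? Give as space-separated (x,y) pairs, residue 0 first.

Answer: (0,0) (0,-1) (0,-2) (0,-3) (0,-4) (-1,-4) (-2,-4) (-2,-5) (-1,-5) (-1,-6)

Derivation:
Initial moves: DRRDLLLLD
Fold: move[1]->D => DDRDLLLLD (positions: [(0, 0), (0, -1), (0, -2), (1, -2), (1, -3), (0, -3), (-1, -3), (-2, -3), (-3, -3), (-3, -4)])
Fold: move[6]->D => DDRDLLDLD (positions: [(0, 0), (0, -1), (0, -2), (1, -2), (1, -3), (0, -3), (-1, -3), (-1, -4), (-2, -4), (-2, -5)])
Fold: move[2]->D => DDDDLLDLD (positions: [(0, 0), (0, -1), (0, -2), (0, -3), (0, -4), (-1, -4), (-2, -4), (-2, -5), (-3, -5), (-3, -6)])
Fold: move[7]->R => DDDDLLDRD (positions: [(0, 0), (0, -1), (0, -2), (0, -3), (0, -4), (-1, -4), (-2, -4), (-2, -5), (-1, -5), (-1, -6)])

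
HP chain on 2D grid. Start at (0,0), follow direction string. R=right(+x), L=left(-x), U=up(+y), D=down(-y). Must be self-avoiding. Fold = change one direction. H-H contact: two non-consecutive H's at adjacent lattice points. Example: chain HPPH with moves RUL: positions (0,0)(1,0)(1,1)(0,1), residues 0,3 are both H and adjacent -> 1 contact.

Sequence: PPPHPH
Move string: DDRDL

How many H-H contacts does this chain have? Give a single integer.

Positions: [(0, 0), (0, -1), (0, -2), (1, -2), (1, -3), (0, -3)]
No H-H contacts found.

Answer: 0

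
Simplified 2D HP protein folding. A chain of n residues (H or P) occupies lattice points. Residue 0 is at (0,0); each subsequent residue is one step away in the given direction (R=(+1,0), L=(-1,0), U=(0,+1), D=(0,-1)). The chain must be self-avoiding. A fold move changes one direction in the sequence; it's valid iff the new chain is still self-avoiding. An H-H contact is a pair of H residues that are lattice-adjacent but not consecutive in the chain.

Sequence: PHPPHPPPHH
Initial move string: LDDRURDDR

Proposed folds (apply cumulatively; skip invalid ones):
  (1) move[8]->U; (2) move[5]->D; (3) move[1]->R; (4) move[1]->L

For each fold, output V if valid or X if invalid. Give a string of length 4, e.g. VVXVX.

Initial: LDDRURDDR -> [(0, 0), (-1, 0), (-1, -1), (-1, -2), (0, -2), (0, -1), (1, -1), (1, -2), (1, -3), (2, -3)]
Fold 1: move[8]->U => LDDRURDDU INVALID (collision), skipped
Fold 2: move[5]->D => LDDRUDDDR INVALID (collision), skipped
Fold 3: move[1]->R => LRDRURDDR INVALID (collision), skipped
Fold 4: move[1]->L => LLDRURDDR INVALID (collision), skipped

Answer: XXXX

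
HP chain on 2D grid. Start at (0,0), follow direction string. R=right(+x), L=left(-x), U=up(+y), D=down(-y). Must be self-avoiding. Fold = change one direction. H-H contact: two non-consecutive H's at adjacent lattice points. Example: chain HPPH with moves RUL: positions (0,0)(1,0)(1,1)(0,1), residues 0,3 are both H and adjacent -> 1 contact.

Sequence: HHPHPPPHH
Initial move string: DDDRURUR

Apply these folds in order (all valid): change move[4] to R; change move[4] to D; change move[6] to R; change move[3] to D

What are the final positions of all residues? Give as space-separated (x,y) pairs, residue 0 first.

Initial moves: DDDRURUR
Fold: move[4]->R => DDDRRRUR (positions: [(0, 0), (0, -1), (0, -2), (0, -3), (1, -3), (2, -3), (3, -3), (3, -2), (4, -2)])
Fold: move[4]->D => DDDRDRUR (positions: [(0, 0), (0, -1), (0, -2), (0, -3), (1, -3), (1, -4), (2, -4), (2, -3), (3, -3)])
Fold: move[6]->R => DDDRDRRR (positions: [(0, 0), (0, -1), (0, -2), (0, -3), (1, -3), (1, -4), (2, -4), (3, -4), (4, -4)])
Fold: move[3]->D => DDDDDRRR (positions: [(0, 0), (0, -1), (0, -2), (0, -3), (0, -4), (0, -5), (1, -5), (2, -5), (3, -5)])

Answer: (0,0) (0,-1) (0,-2) (0,-3) (0,-4) (0,-5) (1,-5) (2,-5) (3,-5)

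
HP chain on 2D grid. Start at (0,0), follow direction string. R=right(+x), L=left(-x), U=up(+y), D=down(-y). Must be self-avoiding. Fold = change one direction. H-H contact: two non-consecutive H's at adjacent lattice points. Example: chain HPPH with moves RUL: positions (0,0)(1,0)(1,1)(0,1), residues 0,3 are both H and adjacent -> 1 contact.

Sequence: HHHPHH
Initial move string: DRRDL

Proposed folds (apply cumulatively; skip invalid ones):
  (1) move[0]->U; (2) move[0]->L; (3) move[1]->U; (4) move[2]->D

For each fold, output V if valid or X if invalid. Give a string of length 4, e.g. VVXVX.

Initial: DRRDL -> [(0, 0), (0, -1), (1, -1), (2, -1), (2, -2), (1, -2)]
Fold 1: move[0]->U => URRDL VALID
Fold 2: move[0]->L => LRRDL INVALID (collision), skipped
Fold 3: move[1]->U => UURDL INVALID (collision), skipped
Fold 4: move[2]->D => URDDL VALID

Answer: VXXV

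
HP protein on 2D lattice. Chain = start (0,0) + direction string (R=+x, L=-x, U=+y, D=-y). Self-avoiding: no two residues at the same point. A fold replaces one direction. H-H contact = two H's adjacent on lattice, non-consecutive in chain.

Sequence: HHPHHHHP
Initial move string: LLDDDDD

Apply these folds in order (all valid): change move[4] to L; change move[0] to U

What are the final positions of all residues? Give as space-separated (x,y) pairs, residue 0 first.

Answer: (0,0) (0,1) (-1,1) (-1,0) (-1,-1) (-2,-1) (-2,-2) (-2,-3)

Derivation:
Initial moves: LLDDDDD
Fold: move[4]->L => LLDDLDD (positions: [(0, 0), (-1, 0), (-2, 0), (-2, -1), (-2, -2), (-3, -2), (-3, -3), (-3, -4)])
Fold: move[0]->U => ULDDLDD (positions: [(0, 0), (0, 1), (-1, 1), (-1, 0), (-1, -1), (-2, -1), (-2, -2), (-2, -3)])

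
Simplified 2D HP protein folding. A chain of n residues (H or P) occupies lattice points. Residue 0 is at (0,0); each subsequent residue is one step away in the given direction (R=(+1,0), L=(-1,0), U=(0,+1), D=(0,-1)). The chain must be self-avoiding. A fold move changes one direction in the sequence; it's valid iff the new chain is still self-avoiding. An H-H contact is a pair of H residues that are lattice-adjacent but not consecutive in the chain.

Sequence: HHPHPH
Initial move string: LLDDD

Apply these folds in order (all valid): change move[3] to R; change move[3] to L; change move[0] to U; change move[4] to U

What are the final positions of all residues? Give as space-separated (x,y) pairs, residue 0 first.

Answer: (0,0) (0,1) (-1,1) (-1,0) (-2,0) (-2,1)

Derivation:
Initial moves: LLDDD
Fold: move[3]->R => LLDRD (positions: [(0, 0), (-1, 0), (-2, 0), (-2, -1), (-1, -1), (-1, -2)])
Fold: move[3]->L => LLDLD (positions: [(0, 0), (-1, 0), (-2, 0), (-2, -1), (-3, -1), (-3, -2)])
Fold: move[0]->U => ULDLD (positions: [(0, 0), (0, 1), (-1, 1), (-1, 0), (-2, 0), (-2, -1)])
Fold: move[4]->U => ULDLU (positions: [(0, 0), (0, 1), (-1, 1), (-1, 0), (-2, 0), (-2, 1)])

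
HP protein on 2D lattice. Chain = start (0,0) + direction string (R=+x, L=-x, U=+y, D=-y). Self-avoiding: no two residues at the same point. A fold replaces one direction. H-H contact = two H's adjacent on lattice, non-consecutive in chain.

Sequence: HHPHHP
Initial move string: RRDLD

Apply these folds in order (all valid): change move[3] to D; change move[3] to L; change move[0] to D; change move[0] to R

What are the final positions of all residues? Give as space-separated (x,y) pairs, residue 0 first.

Initial moves: RRDLD
Fold: move[3]->D => RRDDD (positions: [(0, 0), (1, 0), (2, 0), (2, -1), (2, -2), (2, -3)])
Fold: move[3]->L => RRDLD (positions: [(0, 0), (1, 0), (2, 0), (2, -1), (1, -1), (1, -2)])
Fold: move[0]->D => DRDLD (positions: [(0, 0), (0, -1), (1, -1), (1, -2), (0, -2), (0, -3)])
Fold: move[0]->R => RRDLD (positions: [(0, 0), (1, 0), (2, 0), (2, -1), (1, -1), (1, -2)])

Answer: (0,0) (1,0) (2,0) (2,-1) (1,-1) (1,-2)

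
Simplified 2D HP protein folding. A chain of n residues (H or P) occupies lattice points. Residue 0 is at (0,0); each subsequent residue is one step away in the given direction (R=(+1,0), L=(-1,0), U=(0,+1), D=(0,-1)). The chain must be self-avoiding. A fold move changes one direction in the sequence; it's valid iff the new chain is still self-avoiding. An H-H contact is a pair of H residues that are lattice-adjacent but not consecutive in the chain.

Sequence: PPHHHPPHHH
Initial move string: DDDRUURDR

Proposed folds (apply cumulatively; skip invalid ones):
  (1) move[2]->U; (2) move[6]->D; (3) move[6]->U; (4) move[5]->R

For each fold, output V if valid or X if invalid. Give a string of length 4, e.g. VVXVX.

Answer: XXXV

Derivation:
Initial: DDDRUURDR -> [(0, 0), (0, -1), (0, -2), (0, -3), (1, -3), (1, -2), (1, -1), (2, -1), (2, -2), (3, -2)]
Fold 1: move[2]->U => DDURUURDR INVALID (collision), skipped
Fold 2: move[6]->D => DDDRUUDDR INVALID (collision), skipped
Fold 3: move[6]->U => DDDRUUUDR INVALID (collision), skipped
Fold 4: move[5]->R => DDDRURRDR VALID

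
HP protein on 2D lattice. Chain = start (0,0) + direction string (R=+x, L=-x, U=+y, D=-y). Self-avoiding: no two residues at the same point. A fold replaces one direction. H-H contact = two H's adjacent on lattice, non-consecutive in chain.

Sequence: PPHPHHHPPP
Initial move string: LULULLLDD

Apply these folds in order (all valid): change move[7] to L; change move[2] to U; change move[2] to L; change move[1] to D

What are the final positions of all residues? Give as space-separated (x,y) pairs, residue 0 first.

Initial moves: LULULLLDD
Fold: move[7]->L => LULULLLLD (positions: [(0, 0), (-1, 0), (-1, 1), (-2, 1), (-2, 2), (-3, 2), (-4, 2), (-5, 2), (-6, 2), (-6, 1)])
Fold: move[2]->U => LUUULLLLD (positions: [(0, 0), (-1, 0), (-1, 1), (-1, 2), (-1, 3), (-2, 3), (-3, 3), (-4, 3), (-5, 3), (-5, 2)])
Fold: move[2]->L => LULULLLLD (positions: [(0, 0), (-1, 0), (-1, 1), (-2, 1), (-2, 2), (-3, 2), (-4, 2), (-5, 2), (-6, 2), (-6, 1)])
Fold: move[1]->D => LDLULLLLD (positions: [(0, 0), (-1, 0), (-1, -1), (-2, -1), (-2, 0), (-3, 0), (-4, 0), (-5, 0), (-6, 0), (-6, -1)])

Answer: (0,0) (-1,0) (-1,-1) (-2,-1) (-2,0) (-3,0) (-4,0) (-5,0) (-6,0) (-6,-1)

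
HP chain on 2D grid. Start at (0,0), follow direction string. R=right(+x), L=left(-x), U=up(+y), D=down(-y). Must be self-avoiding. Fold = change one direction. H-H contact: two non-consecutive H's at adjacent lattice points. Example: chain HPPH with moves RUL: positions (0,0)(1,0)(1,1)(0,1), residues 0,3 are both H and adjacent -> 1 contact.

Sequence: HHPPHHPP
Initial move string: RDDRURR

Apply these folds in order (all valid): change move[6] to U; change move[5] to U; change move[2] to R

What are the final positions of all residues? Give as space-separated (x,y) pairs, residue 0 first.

Answer: (0,0) (1,0) (1,-1) (2,-1) (3,-1) (3,0) (3,1) (3,2)

Derivation:
Initial moves: RDDRURR
Fold: move[6]->U => RDDRURU (positions: [(0, 0), (1, 0), (1, -1), (1, -2), (2, -2), (2, -1), (3, -1), (3, 0)])
Fold: move[5]->U => RDDRUUU (positions: [(0, 0), (1, 0), (1, -1), (1, -2), (2, -2), (2, -1), (2, 0), (2, 1)])
Fold: move[2]->R => RDRRUUU (positions: [(0, 0), (1, 0), (1, -1), (2, -1), (3, -1), (3, 0), (3, 1), (3, 2)])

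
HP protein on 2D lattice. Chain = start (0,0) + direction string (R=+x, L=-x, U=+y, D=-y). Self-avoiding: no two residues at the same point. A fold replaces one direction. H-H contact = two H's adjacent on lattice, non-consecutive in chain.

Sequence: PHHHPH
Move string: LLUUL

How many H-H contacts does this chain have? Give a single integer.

Positions: [(0, 0), (-1, 0), (-2, 0), (-2, 1), (-2, 2), (-3, 2)]
No H-H contacts found.

Answer: 0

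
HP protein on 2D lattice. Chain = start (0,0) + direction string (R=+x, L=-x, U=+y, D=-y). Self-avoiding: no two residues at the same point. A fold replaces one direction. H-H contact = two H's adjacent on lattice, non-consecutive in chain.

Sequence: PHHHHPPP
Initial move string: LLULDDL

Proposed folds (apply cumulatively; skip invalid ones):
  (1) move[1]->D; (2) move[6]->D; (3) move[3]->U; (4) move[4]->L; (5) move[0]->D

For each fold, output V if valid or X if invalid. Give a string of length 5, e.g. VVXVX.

Initial: LLULDDL -> [(0, 0), (-1, 0), (-2, 0), (-2, 1), (-3, 1), (-3, 0), (-3, -1), (-4, -1)]
Fold 1: move[1]->D => LDULDDL INVALID (collision), skipped
Fold 2: move[6]->D => LLULDDD VALID
Fold 3: move[3]->U => LLUUDDD INVALID (collision), skipped
Fold 4: move[4]->L => LLULLDD VALID
Fold 5: move[0]->D => DLULLDD VALID

Answer: XVXVV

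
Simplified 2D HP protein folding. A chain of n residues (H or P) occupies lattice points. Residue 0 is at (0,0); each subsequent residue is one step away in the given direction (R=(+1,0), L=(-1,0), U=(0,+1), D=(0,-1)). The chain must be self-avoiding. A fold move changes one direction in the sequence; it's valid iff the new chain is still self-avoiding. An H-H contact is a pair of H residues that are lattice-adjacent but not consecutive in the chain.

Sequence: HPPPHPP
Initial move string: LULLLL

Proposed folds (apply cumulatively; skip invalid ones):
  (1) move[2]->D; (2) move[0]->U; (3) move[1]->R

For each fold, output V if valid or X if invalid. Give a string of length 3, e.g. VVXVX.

Answer: XVX

Derivation:
Initial: LULLLL -> [(0, 0), (-1, 0), (-1, 1), (-2, 1), (-3, 1), (-4, 1), (-5, 1)]
Fold 1: move[2]->D => LUDLLL INVALID (collision), skipped
Fold 2: move[0]->U => UULLLL VALID
Fold 3: move[1]->R => URLLLL INVALID (collision), skipped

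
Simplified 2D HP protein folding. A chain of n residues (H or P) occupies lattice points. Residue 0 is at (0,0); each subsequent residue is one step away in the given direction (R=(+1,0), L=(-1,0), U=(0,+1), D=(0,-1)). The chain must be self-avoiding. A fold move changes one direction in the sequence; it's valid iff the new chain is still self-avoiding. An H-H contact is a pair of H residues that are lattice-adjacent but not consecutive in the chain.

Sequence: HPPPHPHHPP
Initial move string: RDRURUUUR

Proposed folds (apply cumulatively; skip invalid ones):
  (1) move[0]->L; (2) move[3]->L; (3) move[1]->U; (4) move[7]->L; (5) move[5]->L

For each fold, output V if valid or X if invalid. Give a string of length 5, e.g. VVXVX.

Initial: RDRURUUUR -> [(0, 0), (1, 0), (1, -1), (2, -1), (2, 0), (3, 0), (3, 1), (3, 2), (3, 3), (4, 3)]
Fold 1: move[0]->L => LDRURUUUR INVALID (collision), skipped
Fold 2: move[3]->L => RDRLRUUUR INVALID (collision), skipped
Fold 3: move[1]->U => RURURUUUR VALID
Fold 4: move[7]->L => RURURUULR INVALID (collision), skipped
Fold 5: move[5]->L => RURURLUUR INVALID (collision), skipped

Answer: XXVXX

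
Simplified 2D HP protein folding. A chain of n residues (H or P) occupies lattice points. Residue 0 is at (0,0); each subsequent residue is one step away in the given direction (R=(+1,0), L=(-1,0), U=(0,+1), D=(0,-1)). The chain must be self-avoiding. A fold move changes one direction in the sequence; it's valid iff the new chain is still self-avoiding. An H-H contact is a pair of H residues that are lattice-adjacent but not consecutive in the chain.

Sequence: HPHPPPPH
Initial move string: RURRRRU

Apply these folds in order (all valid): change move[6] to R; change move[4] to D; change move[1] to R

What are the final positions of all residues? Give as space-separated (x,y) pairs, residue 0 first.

Initial moves: RURRRRU
Fold: move[6]->R => RURRRRR (positions: [(0, 0), (1, 0), (1, 1), (2, 1), (3, 1), (4, 1), (5, 1), (6, 1)])
Fold: move[4]->D => RURRDRR (positions: [(0, 0), (1, 0), (1, 1), (2, 1), (3, 1), (3, 0), (4, 0), (5, 0)])
Fold: move[1]->R => RRRRDRR (positions: [(0, 0), (1, 0), (2, 0), (3, 0), (4, 0), (4, -1), (5, -1), (6, -1)])

Answer: (0,0) (1,0) (2,0) (3,0) (4,0) (4,-1) (5,-1) (6,-1)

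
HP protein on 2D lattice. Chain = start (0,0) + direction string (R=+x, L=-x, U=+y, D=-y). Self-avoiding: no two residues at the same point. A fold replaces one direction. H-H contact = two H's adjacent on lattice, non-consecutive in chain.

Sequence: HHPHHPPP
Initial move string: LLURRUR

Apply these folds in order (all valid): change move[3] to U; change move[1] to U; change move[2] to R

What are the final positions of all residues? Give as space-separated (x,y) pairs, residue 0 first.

Answer: (0,0) (-1,0) (-1,1) (0,1) (0,2) (1,2) (1,3) (2,3)

Derivation:
Initial moves: LLURRUR
Fold: move[3]->U => LLUURUR (positions: [(0, 0), (-1, 0), (-2, 0), (-2, 1), (-2, 2), (-1, 2), (-1, 3), (0, 3)])
Fold: move[1]->U => LUUURUR (positions: [(0, 0), (-1, 0), (-1, 1), (-1, 2), (-1, 3), (0, 3), (0, 4), (1, 4)])
Fold: move[2]->R => LURURUR (positions: [(0, 0), (-1, 0), (-1, 1), (0, 1), (0, 2), (1, 2), (1, 3), (2, 3)])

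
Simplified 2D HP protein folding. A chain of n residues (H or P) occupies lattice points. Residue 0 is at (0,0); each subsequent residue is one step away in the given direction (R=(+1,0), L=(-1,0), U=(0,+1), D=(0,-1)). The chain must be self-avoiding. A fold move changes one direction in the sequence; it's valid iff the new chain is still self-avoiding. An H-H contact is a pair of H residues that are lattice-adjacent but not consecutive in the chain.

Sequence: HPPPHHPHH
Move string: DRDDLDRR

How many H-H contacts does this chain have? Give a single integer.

Answer: 1

Derivation:
Positions: [(0, 0), (0, -1), (1, -1), (1, -2), (1, -3), (0, -3), (0, -4), (1, -4), (2, -4)]
H-H contact: residue 4 @(1,-3) - residue 7 @(1, -4)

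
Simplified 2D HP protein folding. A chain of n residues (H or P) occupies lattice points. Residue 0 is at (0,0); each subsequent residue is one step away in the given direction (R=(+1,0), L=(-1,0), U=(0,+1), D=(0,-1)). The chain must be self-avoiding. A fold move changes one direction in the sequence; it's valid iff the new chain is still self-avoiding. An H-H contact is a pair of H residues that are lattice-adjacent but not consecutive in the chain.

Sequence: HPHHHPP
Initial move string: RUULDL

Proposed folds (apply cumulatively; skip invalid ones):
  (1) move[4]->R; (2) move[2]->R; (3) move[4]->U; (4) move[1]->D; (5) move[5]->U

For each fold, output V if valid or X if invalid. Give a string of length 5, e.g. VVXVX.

Answer: XXVXV

Derivation:
Initial: RUULDL -> [(0, 0), (1, 0), (1, 1), (1, 2), (0, 2), (0, 1), (-1, 1)]
Fold 1: move[4]->R => RUULRL INVALID (collision), skipped
Fold 2: move[2]->R => RURLDL INVALID (collision), skipped
Fold 3: move[4]->U => RUULUL VALID
Fold 4: move[1]->D => RDULUL INVALID (collision), skipped
Fold 5: move[5]->U => RUULUU VALID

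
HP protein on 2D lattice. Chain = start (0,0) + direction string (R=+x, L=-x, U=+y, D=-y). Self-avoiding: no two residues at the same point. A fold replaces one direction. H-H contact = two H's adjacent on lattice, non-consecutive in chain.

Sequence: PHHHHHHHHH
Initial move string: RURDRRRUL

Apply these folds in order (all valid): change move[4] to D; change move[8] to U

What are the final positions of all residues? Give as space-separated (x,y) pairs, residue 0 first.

Initial moves: RURDRRRUL
Fold: move[4]->D => RURDDRRUL (positions: [(0, 0), (1, 0), (1, 1), (2, 1), (2, 0), (2, -1), (3, -1), (4, -1), (4, 0), (3, 0)])
Fold: move[8]->U => RURDDRRUU (positions: [(0, 0), (1, 0), (1, 1), (2, 1), (2, 0), (2, -1), (3, -1), (4, -1), (4, 0), (4, 1)])

Answer: (0,0) (1,0) (1,1) (2,1) (2,0) (2,-1) (3,-1) (4,-1) (4,0) (4,1)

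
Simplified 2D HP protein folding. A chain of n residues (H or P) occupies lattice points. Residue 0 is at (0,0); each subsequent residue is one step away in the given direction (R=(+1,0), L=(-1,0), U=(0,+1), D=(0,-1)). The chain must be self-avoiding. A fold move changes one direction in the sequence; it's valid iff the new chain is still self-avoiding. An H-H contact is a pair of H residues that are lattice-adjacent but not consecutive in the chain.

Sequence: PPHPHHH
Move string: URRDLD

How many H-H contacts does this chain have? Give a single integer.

Answer: 1

Derivation:
Positions: [(0, 0), (0, 1), (1, 1), (2, 1), (2, 0), (1, 0), (1, -1)]
H-H contact: residue 2 @(1,1) - residue 5 @(1, 0)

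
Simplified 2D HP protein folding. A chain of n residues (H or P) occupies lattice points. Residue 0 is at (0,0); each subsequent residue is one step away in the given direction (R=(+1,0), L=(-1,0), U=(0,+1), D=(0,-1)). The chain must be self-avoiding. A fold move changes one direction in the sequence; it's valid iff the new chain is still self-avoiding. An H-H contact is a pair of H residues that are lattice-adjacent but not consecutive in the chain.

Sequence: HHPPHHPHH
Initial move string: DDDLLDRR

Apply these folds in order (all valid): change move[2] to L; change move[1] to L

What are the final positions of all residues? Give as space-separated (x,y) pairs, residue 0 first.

Initial moves: DDDLLDRR
Fold: move[2]->L => DDLLLDRR (positions: [(0, 0), (0, -1), (0, -2), (-1, -2), (-2, -2), (-3, -2), (-3, -3), (-2, -3), (-1, -3)])
Fold: move[1]->L => DLLLLDRR (positions: [(0, 0), (0, -1), (-1, -1), (-2, -1), (-3, -1), (-4, -1), (-4, -2), (-3, -2), (-2, -2)])

Answer: (0,0) (0,-1) (-1,-1) (-2,-1) (-3,-1) (-4,-1) (-4,-2) (-3,-2) (-2,-2)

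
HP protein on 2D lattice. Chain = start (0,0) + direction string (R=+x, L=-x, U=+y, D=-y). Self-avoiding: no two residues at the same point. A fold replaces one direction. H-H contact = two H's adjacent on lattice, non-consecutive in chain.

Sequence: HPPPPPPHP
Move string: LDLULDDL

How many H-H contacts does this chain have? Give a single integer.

Answer: 0

Derivation:
Positions: [(0, 0), (-1, 0), (-1, -1), (-2, -1), (-2, 0), (-3, 0), (-3, -1), (-3, -2), (-4, -2)]
No H-H contacts found.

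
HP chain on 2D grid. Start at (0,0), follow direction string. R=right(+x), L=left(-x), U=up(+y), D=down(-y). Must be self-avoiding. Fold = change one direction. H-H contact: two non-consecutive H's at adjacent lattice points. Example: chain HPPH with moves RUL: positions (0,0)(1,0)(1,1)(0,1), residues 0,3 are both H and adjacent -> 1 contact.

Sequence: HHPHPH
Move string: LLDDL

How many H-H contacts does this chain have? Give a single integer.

Answer: 0

Derivation:
Positions: [(0, 0), (-1, 0), (-2, 0), (-2, -1), (-2, -2), (-3, -2)]
No H-H contacts found.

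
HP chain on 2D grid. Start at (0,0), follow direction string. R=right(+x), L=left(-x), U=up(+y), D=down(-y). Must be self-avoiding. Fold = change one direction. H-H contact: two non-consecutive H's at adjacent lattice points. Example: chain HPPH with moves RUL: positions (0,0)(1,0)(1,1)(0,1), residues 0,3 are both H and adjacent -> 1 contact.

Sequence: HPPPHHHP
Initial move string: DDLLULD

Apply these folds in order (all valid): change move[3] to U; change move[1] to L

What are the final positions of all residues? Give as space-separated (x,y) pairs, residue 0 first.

Initial moves: DDLLULD
Fold: move[3]->U => DDLUULD (positions: [(0, 0), (0, -1), (0, -2), (-1, -2), (-1, -1), (-1, 0), (-2, 0), (-2, -1)])
Fold: move[1]->L => DLLUULD (positions: [(0, 0), (0, -1), (-1, -1), (-2, -1), (-2, 0), (-2, 1), (-3, 1), (-3, 0)])

Answer: (0,0) (0,-1) (-1,-1) (-2,-1) (-2,0) (-2,1) (-3,1) (-3,0)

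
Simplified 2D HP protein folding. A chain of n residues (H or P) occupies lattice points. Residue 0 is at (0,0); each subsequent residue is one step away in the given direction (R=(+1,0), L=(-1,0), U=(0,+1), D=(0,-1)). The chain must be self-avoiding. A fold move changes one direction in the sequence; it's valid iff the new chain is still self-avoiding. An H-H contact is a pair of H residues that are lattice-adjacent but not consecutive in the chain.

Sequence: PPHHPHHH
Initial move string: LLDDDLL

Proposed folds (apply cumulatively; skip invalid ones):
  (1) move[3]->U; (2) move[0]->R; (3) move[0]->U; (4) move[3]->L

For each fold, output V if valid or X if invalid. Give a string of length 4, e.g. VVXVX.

Answer: XXVV

Derivation:
Initial: LLDDDLL -> [(0, 0), (-1, 0), (-2, 0), (-2, -1), (-2, -2), (-2, -3), (-3, -3), (-4, -3)]
Fold 1: move[3]->U => LLDUDLL INVALID (collision), skipped
Fold 2: move[0]->R => RLDDDLL INVALID (collision), skipped
Fold 3: move[0]->U => ULDDDLL VALID
Fold 4: move[3]->L => ULDLDLL VALID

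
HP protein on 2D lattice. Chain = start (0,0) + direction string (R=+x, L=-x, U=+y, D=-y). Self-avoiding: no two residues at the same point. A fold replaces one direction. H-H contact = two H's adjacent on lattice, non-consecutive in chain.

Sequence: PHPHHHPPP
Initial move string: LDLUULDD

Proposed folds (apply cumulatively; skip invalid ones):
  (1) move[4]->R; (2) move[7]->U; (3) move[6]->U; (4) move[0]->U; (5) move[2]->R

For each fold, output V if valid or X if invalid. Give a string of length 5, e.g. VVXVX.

Answer: XXXXX

Derivation:
Initial: LDLUULDD -> [(0, 0), (-1, 0), (-1, -1), (-2, -1), (-2, 0), (-2, 1), (-3, 1), (-3, 0), (-3, -1)]
Fold 1: move[4]->R => LDLURLDD INVALID (collision), skipped
Fold 2: move[7]->U => LDLUULDU INVALID (collision), skipped
Fold 3: move[6]->U => LDLUULUD INVALID (collision), skipped
Fold 4: move[0]->U => UDLUULDD INVALID (collision), skipped
Fold 5: move[2]->R => LDRUULDD INVALID (collision), skipped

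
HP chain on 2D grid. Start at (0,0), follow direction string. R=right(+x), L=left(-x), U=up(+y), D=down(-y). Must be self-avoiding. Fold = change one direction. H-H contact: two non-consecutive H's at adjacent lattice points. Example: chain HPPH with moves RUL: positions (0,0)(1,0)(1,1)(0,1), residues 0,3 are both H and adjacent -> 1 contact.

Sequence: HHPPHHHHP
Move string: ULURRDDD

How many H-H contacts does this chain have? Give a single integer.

Answer: 3

Derivation:
Positions: [(0, 0), (0, 1), (-1, 1), (-1, 2), (0, 2), (1, 2), (1, 1), (1, 0), (1, -1)]
H-H contact: residue 0 @(0,0) - residue 7 @(1, 0)
H-H contact: residue 1 @(0,1) - residue 6 @(1, 1)
H-H contact: residue 1 @(0,1) - residue 4 @(0, 2)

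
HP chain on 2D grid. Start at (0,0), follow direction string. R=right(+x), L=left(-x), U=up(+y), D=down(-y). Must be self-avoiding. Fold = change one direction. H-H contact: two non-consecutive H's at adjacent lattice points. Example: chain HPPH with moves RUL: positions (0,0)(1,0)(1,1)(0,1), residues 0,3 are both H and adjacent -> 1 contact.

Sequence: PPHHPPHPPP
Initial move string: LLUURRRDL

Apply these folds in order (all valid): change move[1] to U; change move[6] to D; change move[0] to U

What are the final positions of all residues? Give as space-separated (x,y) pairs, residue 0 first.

Initial moves: LLUURRRDL
Fold: move[1]->U => LUUURRRDL (positions: [(0, 0), (-1, 0), (-1, 1), (-1, 2), (-1, 3), (0, 3), (1, 3), (2, 3), (2, 2), (1, 2)])
Fold: move[6]->D => LUUURRDDL (positions: [(0, 0), (-1, 0), (-1, 1), (-1, 2), (-1, 3), (0, 3), (1, 3), (1, 2), (1, 1), (0, 1)])
Fold: move[0]->U => UUUURRDDL (positions: [(0, 0), (0, 1), (0, 2), (0, 3), (0, 4), (1, 4), (2, 4), (2, 3), (2, 2), (1, 2)])

Answer: (0,0) (0,1) (0,2) (0,3) (0,4) (1,4) (2,4) (2,3) (2,2) (1,2)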